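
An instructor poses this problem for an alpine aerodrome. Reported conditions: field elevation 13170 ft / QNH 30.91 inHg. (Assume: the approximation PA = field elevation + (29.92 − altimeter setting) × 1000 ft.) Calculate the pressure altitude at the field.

12180 ft

Pressure correction = (29.92 − 30.91) × 1000 = -990 ft.
Pressure altitude = 13170 + (-990) = 12180 ft.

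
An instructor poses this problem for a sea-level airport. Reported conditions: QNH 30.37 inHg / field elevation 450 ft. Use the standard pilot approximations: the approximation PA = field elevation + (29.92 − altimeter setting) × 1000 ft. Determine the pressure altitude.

0 ft

Pressure correction = (29.92 − 30.37) × 1000 = -450 ft.
Pressure altitude = 450 + (-450) = 0 ft.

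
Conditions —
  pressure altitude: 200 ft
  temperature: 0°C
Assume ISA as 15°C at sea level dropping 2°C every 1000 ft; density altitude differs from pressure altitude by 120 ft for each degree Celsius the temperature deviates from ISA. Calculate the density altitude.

ISA temperature at 200 ft = 15 − 2 × (200/1000) = 14.6°C.
ISA deviation = 0 − 14.6 = -14.6°C.
Density altitude = 200 + 120 × (-14.6) = 200 + (-1752) = -1552 ft.

-1552 ft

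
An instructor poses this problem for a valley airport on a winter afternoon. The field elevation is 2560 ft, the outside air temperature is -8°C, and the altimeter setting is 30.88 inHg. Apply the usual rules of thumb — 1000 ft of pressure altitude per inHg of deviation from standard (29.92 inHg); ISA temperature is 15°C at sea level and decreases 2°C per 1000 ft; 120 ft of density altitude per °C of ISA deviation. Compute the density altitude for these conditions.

-776 ft

Pressure altitude = 2560 + (29.92 − 30.88) × 1000 = 2560 + (-960) = 1600 ft.
ISA temperature at 1600 ft = 15 − 2 × (1600/1000) = 11.8°C.
ISA deviation = -8 − 11.8 = -19.8°C.
Density altitude = 1600 + 120 × (-19.8) = -776 ft.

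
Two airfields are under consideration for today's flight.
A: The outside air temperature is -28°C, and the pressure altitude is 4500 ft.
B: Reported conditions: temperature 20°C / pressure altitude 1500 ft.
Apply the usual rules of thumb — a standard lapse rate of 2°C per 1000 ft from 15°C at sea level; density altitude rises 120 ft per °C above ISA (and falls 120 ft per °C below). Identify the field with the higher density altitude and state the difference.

B by 2040 ft

A: ISA temp = 6°C, deviation -34°C, DA = 4500 + 120 × (-34) = 420 ft.
B: ISA temp = 12°C, deviation +8°C, DA = 1500 + 120 × 8 = 2460 ft.
B is higher by 2460 − 420 = 2040 ft.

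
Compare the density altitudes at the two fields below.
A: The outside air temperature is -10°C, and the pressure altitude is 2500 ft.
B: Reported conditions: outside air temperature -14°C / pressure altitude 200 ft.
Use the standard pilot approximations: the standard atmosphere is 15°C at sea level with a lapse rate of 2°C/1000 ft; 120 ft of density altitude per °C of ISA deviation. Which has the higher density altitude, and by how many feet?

A by 3332 ft

A: ISA temp = 10°C, deviation -20°C, DA = 2500 + 120 × (-20) = 100 ft.
B: ISA temp = 14.6°C, deviation -28.6°C, DA = 200 + 120 × (-28.6) = -3232 ft.
A is higher by 100 − (-3232) = 3332 ft.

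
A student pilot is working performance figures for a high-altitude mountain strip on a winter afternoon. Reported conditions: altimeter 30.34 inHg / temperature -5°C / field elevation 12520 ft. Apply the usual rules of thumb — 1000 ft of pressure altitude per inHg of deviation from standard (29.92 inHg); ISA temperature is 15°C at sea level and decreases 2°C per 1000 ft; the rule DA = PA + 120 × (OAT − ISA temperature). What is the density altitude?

12604 ft

Pressure altitude = 12520 + (29.92 − 30.34) × 1000 = 12520 + (-420) = 12100 ft.
ISA temperature at 12100 ft = 15 − 2 × (12100/1000) = -9.2°C.
ISA deviation = -5 − (-9.2) = +4.2°C.
Density altitude = 12100 + 120 × (4.2) = 12604 ft.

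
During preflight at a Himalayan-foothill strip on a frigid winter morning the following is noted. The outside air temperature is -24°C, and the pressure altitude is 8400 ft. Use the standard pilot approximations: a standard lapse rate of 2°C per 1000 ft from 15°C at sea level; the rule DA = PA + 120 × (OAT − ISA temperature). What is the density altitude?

5736 ft

ISA temperature at 8400 ft = 15 − 2 × (8400/1000) = -1.8°C.
ISA deviation = -24 − (-1.8) = -22.2°C.
Density altitude = 8400 + 120 × (-22.2) = 8400 + (-2664) = 5736 ft.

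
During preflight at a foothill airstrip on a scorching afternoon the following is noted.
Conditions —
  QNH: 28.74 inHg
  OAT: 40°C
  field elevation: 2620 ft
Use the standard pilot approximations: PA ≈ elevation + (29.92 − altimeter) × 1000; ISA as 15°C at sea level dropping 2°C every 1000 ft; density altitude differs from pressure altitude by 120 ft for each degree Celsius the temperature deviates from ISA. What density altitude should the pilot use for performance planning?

Pressure altitude = 2620 + (29.92 − 28.74) × 1000 = 2620 + (+1180) = 3800 ft.
ISA temperature at 3800 ft = 15 − 2 × (3800/1000) = 7.4°C.
ISA deviation = 40 − 7.4 = +32.6°C.
Density altitude = 3800 + 120 × (32.6) = 7712 ft.

7712 ft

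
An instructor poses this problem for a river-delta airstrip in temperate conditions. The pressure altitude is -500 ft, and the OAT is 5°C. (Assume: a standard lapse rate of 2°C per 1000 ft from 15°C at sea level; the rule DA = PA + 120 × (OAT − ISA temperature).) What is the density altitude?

-1820 ft

ISA temperature at -500 ft = 15 − 2 × (-500/1000) = 16°C.
ISA deviation = 5 − 16 = -11°C.
Density altitude = -500 + 120 × (-11) = -500 + (-1320) = -1820 ft.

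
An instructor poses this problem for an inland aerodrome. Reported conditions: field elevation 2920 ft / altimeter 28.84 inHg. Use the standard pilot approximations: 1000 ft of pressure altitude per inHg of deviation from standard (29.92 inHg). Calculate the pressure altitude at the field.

Pressure correction = (29.92 − 28.84) × 1000 = +1080 ft.
Pressure altitude = 2920 + (+1080) = 4000 ft.

4000 ft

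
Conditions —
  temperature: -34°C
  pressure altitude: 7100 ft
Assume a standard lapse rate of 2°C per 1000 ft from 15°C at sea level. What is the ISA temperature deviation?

ISA temperature at 7100 ft = 15 − 2 × (7100/1000) = 0.8°C.
Deviation = OAT − ISA = -34 − 0.8 = -34.8°C.

ISA-34.8°C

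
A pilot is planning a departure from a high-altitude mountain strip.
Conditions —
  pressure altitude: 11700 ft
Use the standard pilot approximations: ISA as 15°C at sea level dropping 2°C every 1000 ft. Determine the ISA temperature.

ISA temperature = 15 − 2 × (11700/1000) = 15 − 23.4 = -8.4°C.

-8.4°C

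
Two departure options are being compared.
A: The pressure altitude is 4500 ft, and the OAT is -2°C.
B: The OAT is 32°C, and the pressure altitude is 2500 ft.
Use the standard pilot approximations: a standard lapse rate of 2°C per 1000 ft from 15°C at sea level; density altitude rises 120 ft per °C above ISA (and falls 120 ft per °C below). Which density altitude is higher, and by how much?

B by 1600 ft

A: ISA temp = 6°C, deviation -8°C, DA = 4500 + 120 × (-8) = 3540 ft.
B: ISA temp = 10°C, deviation +22°C, DA = 2500 + 120 × 22 = 5140 ft.
B is higher by 5140 − 3540 = 1600 ft.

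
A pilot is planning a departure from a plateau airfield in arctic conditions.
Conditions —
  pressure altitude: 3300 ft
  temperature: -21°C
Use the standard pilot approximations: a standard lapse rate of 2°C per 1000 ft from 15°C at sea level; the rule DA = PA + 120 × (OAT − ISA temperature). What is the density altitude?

-228 ft

ISA temperature at 3300 ft = 15 − 2 × (3300/1000) = 8.4°C.
ISA deviation = -21 − 8.4 = -29.4°C.
Density altitude = 3300 + 120 × (-29.4) = 3300 + (-3528) = -228 ft.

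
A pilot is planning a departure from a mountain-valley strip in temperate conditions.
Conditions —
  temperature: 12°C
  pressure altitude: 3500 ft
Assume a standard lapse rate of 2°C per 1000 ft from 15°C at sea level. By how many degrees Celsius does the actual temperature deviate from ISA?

ISA temperature at 3500 ft = 15 − 2 × (3500/1000) = 8°C.
Deviation = OAT − ISA = 12 − 8 = +4°C.

ISA+4°C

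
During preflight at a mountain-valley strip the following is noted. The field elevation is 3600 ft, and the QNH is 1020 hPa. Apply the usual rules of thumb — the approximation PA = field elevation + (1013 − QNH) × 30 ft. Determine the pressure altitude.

3390 ft

Pressure correction = (1013 − 1020) × 30 = -210 ft.
Pressure altitude = 3600 + (-210) = 3390 ft.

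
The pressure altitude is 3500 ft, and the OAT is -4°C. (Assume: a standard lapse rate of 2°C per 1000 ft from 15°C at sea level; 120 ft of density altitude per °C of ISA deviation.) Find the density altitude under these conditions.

ISA temperature at 3500 ft = 15 − 2 × (3500/1000) = 8°C.
ISA deviation = -4 − 8 = -12°C.
Density altitude = 3500 + 120 × (-12) = 3500 + (-1440) = 2060 ft.

2060 ft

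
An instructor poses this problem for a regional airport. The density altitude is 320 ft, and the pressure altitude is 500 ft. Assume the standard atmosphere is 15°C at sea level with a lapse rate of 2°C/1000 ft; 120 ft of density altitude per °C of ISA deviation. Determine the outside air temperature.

12.5°C

Density altitude − pressure altitude = 320 − 500 = -180 ft.
At 120 ft/°C that is an ISA deviation of -180/120 = -1.5°C.
ISA temperature at 500 ft = 15 − 2 × (500/1000) = 14°C.
OAT = ISA + deviation = 14 + (-1.5) = 12.5°C.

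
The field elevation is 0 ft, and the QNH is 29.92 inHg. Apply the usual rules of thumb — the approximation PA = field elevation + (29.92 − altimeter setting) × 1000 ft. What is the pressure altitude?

Pressure correction = (29.92 − 29.92) × 1000 = 0 ft.
Pressure altitude = 0 + (0) = 0 ft.

0 ft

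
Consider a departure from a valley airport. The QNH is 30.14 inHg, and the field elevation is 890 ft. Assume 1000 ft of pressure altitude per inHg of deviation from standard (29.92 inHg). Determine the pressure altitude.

670 ft

Pressure correction = (29.92 − 30.14) × 1000 = -220 ft.
Pressure altitude = 890 + (-220) = 670 ft.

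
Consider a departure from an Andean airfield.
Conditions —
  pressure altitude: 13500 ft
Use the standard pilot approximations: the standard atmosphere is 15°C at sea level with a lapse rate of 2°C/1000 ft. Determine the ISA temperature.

-12°C

ISA temperature = 15 − 2 × (13500/1000) = 15 − 27 = -12°C.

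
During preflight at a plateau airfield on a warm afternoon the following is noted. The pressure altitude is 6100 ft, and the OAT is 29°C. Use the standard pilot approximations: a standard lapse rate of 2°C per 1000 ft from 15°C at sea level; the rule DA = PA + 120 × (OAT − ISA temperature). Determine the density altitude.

ISA temperature at 6100 ft = 15 − 2 × (6100/1000) = 2.8°C.
ISA deviation = 29 − 2.8 = +26.2°C.
Density altitude = 6100 + 120 × (26.2) = 6100 + (+3144) = 9244 ft.

9244 ft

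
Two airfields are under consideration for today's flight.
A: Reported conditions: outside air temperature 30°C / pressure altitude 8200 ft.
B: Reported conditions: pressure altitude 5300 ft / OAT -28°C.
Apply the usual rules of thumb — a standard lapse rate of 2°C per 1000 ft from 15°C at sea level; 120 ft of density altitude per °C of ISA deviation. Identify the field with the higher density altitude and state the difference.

A by 10556 ft

A: ISA temp = -1.4°C, deviation +31.4°C, DA = 8200 + 120 × 31.4 = 11968 ft.
B: ISA temp = 4.4°C, deviation -32.4°C, DA = 5300 + 120 × (-32.4) = 1412 ft.
A is higher by 11968 − 1412 = 10556 ft.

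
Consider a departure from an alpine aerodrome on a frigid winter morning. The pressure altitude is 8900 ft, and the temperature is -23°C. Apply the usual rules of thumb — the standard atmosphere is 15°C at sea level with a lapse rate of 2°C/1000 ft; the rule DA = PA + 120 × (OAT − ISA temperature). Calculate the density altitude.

ISA temperature at 8900 ft = 15 − 2 × (8900/1000) = -2.8°C.
ISA deviation = -23 − (-2.8) = -20.2°C.
Density altitude = 8900 + 120 × (-20.2) = 8900 + (-2424) = 6476 ft.

6476 ft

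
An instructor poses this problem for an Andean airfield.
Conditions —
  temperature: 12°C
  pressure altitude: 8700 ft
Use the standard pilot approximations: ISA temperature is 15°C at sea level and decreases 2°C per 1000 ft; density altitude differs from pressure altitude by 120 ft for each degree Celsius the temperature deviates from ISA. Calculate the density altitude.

ISA temperature at 8700 ft = 15 − 2 × (8700/1000) = -2.4°C.
ISA deviation = 12 − (-2.4) = +14.4°C.
Density altitude = 8700 + 120 × (14.4) = 8700 + (+1728) = 10428 ft.

10428 ft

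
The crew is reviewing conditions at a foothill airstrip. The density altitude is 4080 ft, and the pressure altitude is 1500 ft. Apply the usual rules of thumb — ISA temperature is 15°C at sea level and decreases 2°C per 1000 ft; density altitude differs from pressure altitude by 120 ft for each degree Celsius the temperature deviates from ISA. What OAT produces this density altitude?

Density altitude − pressure altitude = 4080 − 1500 = +2580 ft.
At 120 ft/°C that is an ISA deviation of 2580/120 = +21.5°C.
ISA temperature at 1500 ft = 15 − 2 × (1500/1000) = 12°C.
OAT = ISA + deviation = 12 + (+21.5) = 33.5°C.

33.5°C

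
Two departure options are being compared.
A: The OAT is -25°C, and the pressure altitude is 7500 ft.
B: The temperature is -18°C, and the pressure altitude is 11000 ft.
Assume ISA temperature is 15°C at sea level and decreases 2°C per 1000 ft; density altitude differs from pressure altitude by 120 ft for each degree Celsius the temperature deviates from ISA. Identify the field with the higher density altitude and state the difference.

A: ISA temp = 0°C, deviation -25°C, DA = 7500 + 120 × (-25) = 4500 ft.
B: ISA temp = -7°C, deviation -11°C, DA = 11000 + 120 × (-11) = 9680 ft.
B is higher by 9680 − 4500 = 5180 ft.

B by 5180 ft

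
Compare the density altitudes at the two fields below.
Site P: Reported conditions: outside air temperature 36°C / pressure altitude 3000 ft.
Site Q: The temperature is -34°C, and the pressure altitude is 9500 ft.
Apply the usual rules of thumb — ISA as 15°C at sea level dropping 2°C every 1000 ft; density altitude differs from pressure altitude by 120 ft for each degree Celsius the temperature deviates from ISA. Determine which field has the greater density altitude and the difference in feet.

Site P: ISA temp = 9°C, deviation +27°C, DA = 3000 + 120 × 27 = 6240 ft.
Site Q: ISA temp = -4°C, deviation -30°C, DA = 9500 + 120 × (-30) = 5900 ft.
Site P is higher by 6240 − 5900 = 340 ft.

Site P by 340 ft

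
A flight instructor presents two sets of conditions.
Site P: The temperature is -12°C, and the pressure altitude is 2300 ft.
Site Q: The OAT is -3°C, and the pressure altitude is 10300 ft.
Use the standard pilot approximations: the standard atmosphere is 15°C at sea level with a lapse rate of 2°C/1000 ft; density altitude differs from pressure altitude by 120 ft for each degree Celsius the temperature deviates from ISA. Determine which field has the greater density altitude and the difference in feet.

Site P: ISA temp = 10.4°C, deviation -22.4°C, DA = 2300 + 120 × (-22.4) = -388 ft.
Site Q: ISA temp = -5.6°C, deviation +2.6°C, DA = 10300 + 120 × 2.6 = 10612 ft.
Site Q is higher by 10612 − (-388) = 11000 ft.

Site Q by 11000 ft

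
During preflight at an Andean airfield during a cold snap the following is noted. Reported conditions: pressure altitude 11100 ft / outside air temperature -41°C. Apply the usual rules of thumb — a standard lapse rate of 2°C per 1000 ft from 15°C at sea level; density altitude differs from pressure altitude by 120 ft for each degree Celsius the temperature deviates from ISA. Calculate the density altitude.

7044 ft

ISA temperature at 11100 ft = 15 − 2 × (11100/1000) = -7.2°C.
ISA deviation = -41 − (-7.2) = -33.8°C.
Density altitude = 11100 + 120 × (-33.8) = 11100 + (-4056) = 7044 ft.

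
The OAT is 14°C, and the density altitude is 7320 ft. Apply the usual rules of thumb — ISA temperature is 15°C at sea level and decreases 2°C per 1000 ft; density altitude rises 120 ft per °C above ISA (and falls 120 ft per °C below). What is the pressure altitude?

6000 ft

DA = PA + 120 × (OAT − (15 − 2·PA/1000)) = PA + 120·OAT − 1800 + 0.24·PA = 1.24·PA + 120·OAT − 1800.
So 1.24·PA = 7320 − 120 × 14 + 1800 = 7440.
PA = 7440 / 1.24 = 6000 ft.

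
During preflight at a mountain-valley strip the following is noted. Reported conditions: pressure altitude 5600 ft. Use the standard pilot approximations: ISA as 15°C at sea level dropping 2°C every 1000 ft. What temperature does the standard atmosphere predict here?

3.8°C

ISA temperature = 15 − 2 × (5600/1000) = 15 − 11.2 = 3.8°C.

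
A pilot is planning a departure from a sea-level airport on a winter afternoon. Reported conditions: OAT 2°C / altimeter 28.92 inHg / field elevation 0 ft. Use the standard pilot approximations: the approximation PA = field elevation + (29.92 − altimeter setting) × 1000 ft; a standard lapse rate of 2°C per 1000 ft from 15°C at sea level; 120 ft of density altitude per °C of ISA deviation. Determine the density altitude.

-320 ft

Pressure altitude = 0 + (29.92 − 28.92) × 1000 = 0 + (+1000) = 1000 ft.
ISA temperature at 1000 ft = 15 − 2 × (1000/1000) = 13°C.
ISA deviation = 2 − 13 = -11°C.
Density altitude = 1000 + 120 × (-11) = -320 ft.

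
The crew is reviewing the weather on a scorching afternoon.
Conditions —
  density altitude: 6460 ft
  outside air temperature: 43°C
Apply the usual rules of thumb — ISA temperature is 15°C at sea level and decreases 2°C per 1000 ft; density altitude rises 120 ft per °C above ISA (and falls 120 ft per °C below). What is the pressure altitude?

DA = PA + 120 × (OAT − (15 − 2·PA/1000)) = PA + 120·OAT − 1800 + 0.24·PA = 1.24·PA + 120·OAT − 1800.
So 1.24·PA = 6460 − 120 × 43 + 1800 = 3100.
PA = 3100 / 1.24 = 2500 ft.

2500 ft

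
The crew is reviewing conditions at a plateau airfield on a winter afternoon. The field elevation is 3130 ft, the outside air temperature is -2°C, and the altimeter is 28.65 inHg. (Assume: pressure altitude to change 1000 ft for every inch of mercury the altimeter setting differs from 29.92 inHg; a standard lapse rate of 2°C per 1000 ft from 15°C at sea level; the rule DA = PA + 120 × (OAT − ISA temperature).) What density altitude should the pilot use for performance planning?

3416 ft

Pressure altitude = 3130 + (29.92 − 28.65) × 1000 = 3130 + (+1270) = 4400 ft.
ISA temperature at 4400 ft = 15 − 2 × (4400/1000) = 6.2°C.
ISA deviation = -2 − 6.2 = -8.2°C.
Density altitude = 4400 + 120 × (-8.2) = 3416 ft.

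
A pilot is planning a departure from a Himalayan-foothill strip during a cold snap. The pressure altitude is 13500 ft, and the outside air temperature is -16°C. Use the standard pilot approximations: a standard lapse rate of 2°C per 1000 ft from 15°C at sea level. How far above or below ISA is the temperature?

ISA temperature at 13500 ft = 15 − 2 × (13500/1000) = -12°C.
Deviation = OAT − ISA = -16 − (-12) = -4°C.

ISA-4°C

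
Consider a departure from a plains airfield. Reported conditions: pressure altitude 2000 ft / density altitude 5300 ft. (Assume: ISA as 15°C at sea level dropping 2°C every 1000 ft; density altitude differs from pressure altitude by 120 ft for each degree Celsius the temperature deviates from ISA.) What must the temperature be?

38.5°C

Density altitude − pressure altitude = 5300 − 2000 = +3300 ft.
At 120 ft/°C that is an ISA deviation of 3300/120 = +27.5°C.
ISA temperature at 2000 ft = 15 − 2 × (2000/1000) = 11°C.
OAT = ISA + deviation = 11 + (+27.5) = 38.5°C.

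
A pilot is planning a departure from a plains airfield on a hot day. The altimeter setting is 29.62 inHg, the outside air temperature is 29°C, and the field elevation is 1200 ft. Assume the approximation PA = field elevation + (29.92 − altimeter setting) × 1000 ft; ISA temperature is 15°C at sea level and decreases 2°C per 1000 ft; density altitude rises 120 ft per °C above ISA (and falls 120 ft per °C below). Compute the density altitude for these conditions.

Pressure altitude = 1200 + (29.92 − 29.62) × 1000 = 1200 + (+300) = 1500 ft.
ISA temperature at 1500 ft = 15 − 2 × (1500/1000) = 12°C.
ISA deviation = 29 − 12 = +17°C.
Density altitude = 1500 + 120 × (17) = 3540 ft.

3540 ft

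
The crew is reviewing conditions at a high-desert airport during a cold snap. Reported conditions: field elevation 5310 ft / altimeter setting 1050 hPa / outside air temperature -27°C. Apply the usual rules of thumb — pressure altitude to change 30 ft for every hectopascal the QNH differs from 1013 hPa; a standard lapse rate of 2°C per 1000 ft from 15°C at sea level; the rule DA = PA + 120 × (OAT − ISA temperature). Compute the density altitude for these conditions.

Pressure altitude = 5310 + (1013 − 1050) × 30 = 5310 + (-1110) = 4200 ft.
ISA temperature at 4200 ft = 15 − 2 × (4200/1000) = 6.6°C.
ISA deviation = -27 − 6.6 = -33.6°C.
Density altitude = 4200 + 120 × (-33.6) = 168 ft.

168 ft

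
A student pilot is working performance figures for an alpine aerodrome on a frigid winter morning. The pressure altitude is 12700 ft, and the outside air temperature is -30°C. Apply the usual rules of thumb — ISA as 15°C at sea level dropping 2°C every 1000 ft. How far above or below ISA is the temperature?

ISA temperature at 12700 ft = 15 − 2 × (12700/1000) = -10.4°C.
Deviation = OAT − ISA = -30 − (-10.4) = -19.6°C.

ISA-19.6°C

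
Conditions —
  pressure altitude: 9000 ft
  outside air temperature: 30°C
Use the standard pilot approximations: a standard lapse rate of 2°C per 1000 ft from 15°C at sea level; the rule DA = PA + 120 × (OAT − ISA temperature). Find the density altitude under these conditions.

ISA temperature at 9000 ft = 15 − 2 × (9000/1000) = -3°C.
ISA deviation = 30 − (-3) = +33°C.
Density altitude = 9000 + 120 × (33) = 9000 + (+3960) = 12960 ft.

12960 ft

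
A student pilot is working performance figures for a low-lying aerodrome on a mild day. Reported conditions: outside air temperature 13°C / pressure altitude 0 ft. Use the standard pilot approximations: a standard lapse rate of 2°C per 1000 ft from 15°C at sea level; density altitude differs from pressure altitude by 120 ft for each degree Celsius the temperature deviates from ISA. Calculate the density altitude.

ISA temperature at 0 ft = 15 − 2 × (0/1000) = 15°C.
ISA deviation = 13 − 15 = -2°C.
Density altitude = 0 + 120 × (-2) = 0 + (-240) = -240 ft.

-240 ft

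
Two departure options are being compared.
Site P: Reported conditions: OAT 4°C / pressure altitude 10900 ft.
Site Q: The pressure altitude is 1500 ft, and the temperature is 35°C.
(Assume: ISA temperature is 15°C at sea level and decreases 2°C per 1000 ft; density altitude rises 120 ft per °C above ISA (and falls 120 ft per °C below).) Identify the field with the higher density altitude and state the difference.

Site P by 7936 ft

Site P: ISA temp = -6.8°C, deviation +10.8°C, DA = 10900 + 120 × 10.8 = 12196 ft.
Site Q: ISA temp = 12°C, deviation +23°C, DA = 1500 + 120 × 23 = 4260 ft.
Site P is higher by 12196 − 4260 = 7936 ft.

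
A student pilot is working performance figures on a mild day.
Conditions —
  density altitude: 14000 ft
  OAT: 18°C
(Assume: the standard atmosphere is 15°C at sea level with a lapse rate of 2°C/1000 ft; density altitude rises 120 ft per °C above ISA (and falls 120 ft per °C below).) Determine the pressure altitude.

DA = PA + 120 × (OAT − (15 − 2·PA/1000)) = PA + 120·OAT − 1800 + 0.24·PA = 1.24·PA + 120·OAT − 1800.
So 1.24·PA = 14000 − 120 × 18 + 1800 = 13640.
PA = 13640 / 1.24 = 11000 ft.

11000 ft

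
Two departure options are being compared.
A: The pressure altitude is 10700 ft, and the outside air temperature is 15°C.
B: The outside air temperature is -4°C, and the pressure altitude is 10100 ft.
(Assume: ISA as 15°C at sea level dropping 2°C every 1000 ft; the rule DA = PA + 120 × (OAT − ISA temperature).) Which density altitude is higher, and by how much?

A by 3024 ft

A: ISA temp = -6.4°C, deviation +21.4°C, DA = 10700 + 120 × 21.4 = 13268 ft.
B: ISA temp = -5.2°C, deviation +1.2°C, DA = 10100 + 120 × 1.2 = 10244 ft.
A is higher by 13268 − 10244 = 3024 ft.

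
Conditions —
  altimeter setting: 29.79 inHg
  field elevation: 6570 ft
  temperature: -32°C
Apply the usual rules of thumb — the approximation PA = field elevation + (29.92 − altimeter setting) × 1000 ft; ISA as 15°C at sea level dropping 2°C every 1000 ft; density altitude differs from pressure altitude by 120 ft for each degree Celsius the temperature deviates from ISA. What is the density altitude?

Pressure altitude = 6570 + (29.92 − 29.79) × 1000 = 6570 + (+130) = 6700 ft.
ISA temperature at 6700 ft = 15 − 2 × (6700/1000) = 1.6°C.
ISA deviation = -32 − 1.6 = -33.6°C.
Density altitude = 6700 + 120 × (-33.6) = 2668 ft.

2668 ft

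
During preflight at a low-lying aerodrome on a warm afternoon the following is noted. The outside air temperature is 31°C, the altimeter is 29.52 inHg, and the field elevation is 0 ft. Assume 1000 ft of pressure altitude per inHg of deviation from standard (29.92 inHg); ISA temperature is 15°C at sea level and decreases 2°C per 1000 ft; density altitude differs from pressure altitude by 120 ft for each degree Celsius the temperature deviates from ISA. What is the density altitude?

2416 ft

Pressure altitude = 0 + (29.92 − 29.52) × 1000 = 0 + (+400) = 400 ft.
ISA temperature at 400 ft = 15 − 2 × (400/1000) = 14.2°C.
ISA deviation = 31 − 14.2 = +16.8°C.
Density altitude = 400 + 120 × (16.8) = 2416 ft.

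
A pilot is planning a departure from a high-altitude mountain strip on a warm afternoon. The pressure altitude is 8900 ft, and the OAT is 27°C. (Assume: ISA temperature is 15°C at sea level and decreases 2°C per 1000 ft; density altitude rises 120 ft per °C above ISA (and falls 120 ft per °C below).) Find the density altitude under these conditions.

12476 ft

ISA temperature at 8900 ft = 15 − 2 × (8900/1000) = -2.8°C.
ISA deviation = 27 − (-2.8) = +29.8°C.
Density altitude = 8900 + 120 × (29.8) = 8900 + (+3576) = 12476 ft.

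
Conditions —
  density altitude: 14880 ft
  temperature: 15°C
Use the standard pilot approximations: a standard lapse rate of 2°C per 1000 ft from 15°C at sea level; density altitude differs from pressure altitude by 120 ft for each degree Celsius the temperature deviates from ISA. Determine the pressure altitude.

DA = PA + 120 × (OAT − (15 − 2·PA/1000)) = PA + 120·OAT − 1800 + 0.24·PA = 1.24·PA + 120·OAT − 1800.
So 1.24·PA = 14880 − 120 × 15 + 1800 = 14880.
PA = 14880 / 1.24 = 12000 ft.

12000 ft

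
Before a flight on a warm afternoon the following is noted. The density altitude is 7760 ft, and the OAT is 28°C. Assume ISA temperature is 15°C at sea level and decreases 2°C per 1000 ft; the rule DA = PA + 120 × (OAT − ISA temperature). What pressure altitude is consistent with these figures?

5000 ft

DA = PA + 120 × (OAT − (15 − 2·PA/1000)) = PA + 120·OAT − 1800 + 0.24·PA = 1.24·PA + 120·OAT − 1800.
So 1.24·PA = 7760 − 120 × 28 + 1800 = 6200.
PA = 6200 / 1.24 = 5000 ft.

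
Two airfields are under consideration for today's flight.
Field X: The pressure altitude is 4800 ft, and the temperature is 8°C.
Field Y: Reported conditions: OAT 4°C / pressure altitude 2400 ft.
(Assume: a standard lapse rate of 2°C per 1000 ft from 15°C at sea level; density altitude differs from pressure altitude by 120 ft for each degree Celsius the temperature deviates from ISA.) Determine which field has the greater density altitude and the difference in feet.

Field X: ISA temp = 5.4°C, deviation +2.6°C, DA = 4800 + 120 × 2.6 = 5112 ft.
Field Y: ISA temp = 10.2°C, deviation -6.2°C, DA = 2400 + 120 × (-6.2) = 1656 ft.
Field X is higher by 5112 − 1656 = 3456 ft.

Field X by 3456 ft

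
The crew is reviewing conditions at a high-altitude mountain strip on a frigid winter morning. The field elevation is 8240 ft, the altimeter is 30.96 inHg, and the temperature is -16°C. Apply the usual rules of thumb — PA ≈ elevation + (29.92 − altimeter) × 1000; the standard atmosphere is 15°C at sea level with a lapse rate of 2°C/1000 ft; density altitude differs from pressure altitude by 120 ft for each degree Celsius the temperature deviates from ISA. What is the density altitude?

Pressure altitude = 8240 + (29.92 − 30.96) × 1000 = 8240 + (-1040) = 7200 ft.
ISA temperature at 7200 ft = 15 − 2 × (7200/1000) = 0.6°C.
ISA deviation = -16 − 0.6 = -16.6°C.
Density altitude = 7200 + 120 × (-16.6) = 5208 ft.

5208 ft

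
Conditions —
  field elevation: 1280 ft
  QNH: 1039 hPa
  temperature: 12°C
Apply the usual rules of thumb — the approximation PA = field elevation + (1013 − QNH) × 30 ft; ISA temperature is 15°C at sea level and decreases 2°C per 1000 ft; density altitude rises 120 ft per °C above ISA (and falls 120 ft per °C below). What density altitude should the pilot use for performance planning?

260 ft

Pressure altitude = 1280 + (1013 − 1039) × 30 = 1280 + (-780) = 500 ft.
ISA temperature at 500 ft = 15 − 2 × (500/1000) = 14°C.
ISA deviation = 12 − 14 = -2°C.
Density altitude = 500 + 120 × (-2) = 260 ft.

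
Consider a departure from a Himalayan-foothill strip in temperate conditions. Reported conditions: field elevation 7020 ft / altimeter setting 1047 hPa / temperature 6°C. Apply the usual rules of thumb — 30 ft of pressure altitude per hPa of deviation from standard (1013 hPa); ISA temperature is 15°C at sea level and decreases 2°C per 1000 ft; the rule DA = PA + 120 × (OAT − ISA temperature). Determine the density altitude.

Pressure altitude = 7020 + (1013 − 1047) × 30 = 7020 + (-1020) = 6000 ft.
ISA temperature at 6000 ft = 15 − 2 × (6000/1000) = 3°C.
ISA deviation = 6 − 3 = +3°C.
Density altitude = 6000 + 120 × (3) = 6360 ft.

6360 ft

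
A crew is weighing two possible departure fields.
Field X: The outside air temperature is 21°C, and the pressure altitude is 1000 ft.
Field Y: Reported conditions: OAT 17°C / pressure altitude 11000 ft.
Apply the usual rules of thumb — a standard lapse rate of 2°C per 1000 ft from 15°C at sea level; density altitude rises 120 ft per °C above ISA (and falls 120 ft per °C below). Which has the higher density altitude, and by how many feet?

Field Y by 11920 ft

Field X: ISA temp = 13°C, deviation +8°C, DA = 1000 + 120 × 8 = 1960 ft.
Field Y: ISA temp = -7°C, deviation +24°C, DA = 11000 + 120 × 24 = 13880 ft.
Field Y is higher by 13880 − 1960 = 11920 ft.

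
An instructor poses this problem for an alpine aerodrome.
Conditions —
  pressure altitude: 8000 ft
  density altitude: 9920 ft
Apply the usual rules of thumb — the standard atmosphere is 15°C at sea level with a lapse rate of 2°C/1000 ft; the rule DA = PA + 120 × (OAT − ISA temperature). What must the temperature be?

15°C

Density altitude − pressure altitude = 9920 − 8000 = +1920 ft.
At 120 ft/°C that is an ISA deviation of 1920/120 = +16°C.
ISA temperature at 8000 ft = 15 − 2 × (8000/1000) = -1°C.
OAT = ISA + deviation = -1 + (+16) = 15°C.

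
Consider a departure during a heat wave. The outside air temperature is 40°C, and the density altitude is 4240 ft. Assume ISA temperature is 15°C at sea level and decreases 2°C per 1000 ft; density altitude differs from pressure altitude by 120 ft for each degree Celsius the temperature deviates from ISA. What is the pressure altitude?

DA = PA + 120 × (OAT − (15 − 2·PA/1000)) = PA + 120·OAT − 1800 + 0.24·PA = 1.24·PA + 120·OAT − 1800.
So 1.24·PA = 4240 − 120 × 40 + 1800 = 1240.
PA = 1240 / 1.24 = 1000 ft.

1000 ft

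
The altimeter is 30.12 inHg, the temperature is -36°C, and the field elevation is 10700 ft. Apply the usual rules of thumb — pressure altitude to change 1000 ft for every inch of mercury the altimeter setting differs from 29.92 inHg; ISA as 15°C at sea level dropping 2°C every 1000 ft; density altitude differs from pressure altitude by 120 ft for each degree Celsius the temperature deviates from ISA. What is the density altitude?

Pressure altitude = 10700 + (29.92 − 30.12) × 1000 = 10700 + (-200) = 10500 ft.
ISA temperature at 10500 ft = 15 − 2 × (10500/1000) = -6°C.
ISA deviation = -36 − (-6) = -30°C.
Density altitude = 10500 + 120 × (-30) = 6900 ft.

6900 ft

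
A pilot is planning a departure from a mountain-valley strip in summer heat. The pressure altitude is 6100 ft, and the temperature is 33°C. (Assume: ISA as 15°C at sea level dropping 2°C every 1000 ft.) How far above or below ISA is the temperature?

ISA temperature at 6100 ft = 15 − 2 × (6100/1000) = 2.8°C.
Deviation = OAT − ISA = 33 − 2.8 = +30.2°C.

ISA+30.2°C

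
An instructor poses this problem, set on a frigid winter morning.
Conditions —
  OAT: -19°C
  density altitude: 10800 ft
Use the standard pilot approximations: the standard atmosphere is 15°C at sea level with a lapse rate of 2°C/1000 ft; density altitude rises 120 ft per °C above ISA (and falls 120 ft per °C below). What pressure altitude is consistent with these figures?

12000 ft

DA = PA + 120 × (OAT − (15 − 2·PA/1000)) = PA + 120·OAT − 1800 + 0.24·PA = 1.24·PA + 120·OAT − 1800.
So 1.24·PA = 10800 − 120 × (-19) + 1800 = 14880.
PA = 14880 / 1.24 = 12000 ft.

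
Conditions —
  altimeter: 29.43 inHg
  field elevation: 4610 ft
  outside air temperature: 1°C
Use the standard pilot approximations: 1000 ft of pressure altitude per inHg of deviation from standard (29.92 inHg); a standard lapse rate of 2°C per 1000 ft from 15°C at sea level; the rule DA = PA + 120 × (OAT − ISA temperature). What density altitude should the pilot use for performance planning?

4644 ft

Pressure altitude = 4610 + (29.92 − 29.43) × 1000 = 4610 + (+490) = 5100 ft.
ISA temperature at 5100 ft = 15 − 2 × (5100/1000) = 4.8°C.
ISA deviation = 1 − 4.8 = -3.8°C.
Density altitude = 5100 + 120 × (-3.8) = 4644 ft.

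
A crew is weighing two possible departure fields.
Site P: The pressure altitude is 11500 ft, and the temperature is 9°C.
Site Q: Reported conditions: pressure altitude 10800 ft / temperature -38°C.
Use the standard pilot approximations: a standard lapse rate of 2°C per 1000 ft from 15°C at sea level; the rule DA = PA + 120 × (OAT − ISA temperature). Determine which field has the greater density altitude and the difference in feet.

Site P by 6508 ft

Site P: ISA temp = -8°C, deviation +17°C, DA = 11500 + 120 × 17 = 13540 ft.
Site Q: ISA temp = -6.6°C, deviation -31.4°C, DA = 10800 + 120 × (-31.4) = 7032 ft.
Site P is higher by 13540 − 7032 = 6508 ft.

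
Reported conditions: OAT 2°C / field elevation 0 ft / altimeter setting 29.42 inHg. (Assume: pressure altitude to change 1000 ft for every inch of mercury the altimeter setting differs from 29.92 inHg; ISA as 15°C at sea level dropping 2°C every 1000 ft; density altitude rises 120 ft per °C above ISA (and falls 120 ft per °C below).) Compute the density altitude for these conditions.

Pressure altitude = 0 + (29.92 − 29.42) × 1000 = 0 + (+500) = 500 ft.
ISA temperature at 500 ft = 15 − 2 × (500/1000) = 14°C.
ISA deviation = 2 − 14 = -12°C.
Density altitude = 500 + 120 × (-12) = -940 ft.

-940 ft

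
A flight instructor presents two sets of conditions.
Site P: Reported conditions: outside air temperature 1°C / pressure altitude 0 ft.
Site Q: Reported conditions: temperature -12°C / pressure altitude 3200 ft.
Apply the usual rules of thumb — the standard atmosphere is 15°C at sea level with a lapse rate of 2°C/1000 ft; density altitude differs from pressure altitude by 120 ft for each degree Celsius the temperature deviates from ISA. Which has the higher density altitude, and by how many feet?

Site P: ISA temp = 15°C, deviation -14°C, DA = 0 + 120 × (-14) = -1680 ft.
Site Q: ISA temp = 8.6°C, deviation -20.6°C, DA = 3200 + 120 × (-20.6) = 728 ft.
Site Q is higher by 728 − (-1680) = 2408 ft.

Site Q by 2408 ft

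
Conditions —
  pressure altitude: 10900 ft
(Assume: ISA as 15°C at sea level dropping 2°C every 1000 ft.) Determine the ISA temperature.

ISA temperature = 15 − 2 × (10900/1000) = 15 − 21.8 = -6.8°C.

-6.8°C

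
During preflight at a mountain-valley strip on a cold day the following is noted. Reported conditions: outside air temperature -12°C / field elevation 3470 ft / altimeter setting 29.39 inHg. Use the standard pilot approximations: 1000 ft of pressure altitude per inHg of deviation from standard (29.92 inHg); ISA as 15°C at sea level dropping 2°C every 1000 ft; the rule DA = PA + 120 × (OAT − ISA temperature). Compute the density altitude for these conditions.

Pressure altitude = 3470 + (29.92 − 29.39) × 1000 = 3470 + (+530) = 4000 ft.
ISA temperature at 4000 ft = 15 − 2 × (4000/1000) = 7°C.
ISA deviation = -12 − 7 = -19°C.
Density altitude = 4000 + 120 × (-19) = 1720 ft.

1720 ft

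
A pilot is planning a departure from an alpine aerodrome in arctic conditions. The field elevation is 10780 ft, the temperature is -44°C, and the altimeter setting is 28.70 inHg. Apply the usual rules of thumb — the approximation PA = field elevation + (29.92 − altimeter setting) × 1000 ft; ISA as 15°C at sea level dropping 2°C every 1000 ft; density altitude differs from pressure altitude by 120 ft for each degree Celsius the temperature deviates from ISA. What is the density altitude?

Pressure altitude = 10780 + (29.92 − 28.70) × 1000 = 10780 + (+1220) = 12000 ft.
ISA temperature at 12000 ft = 15 − 2 × (12000/1000) = -9°C.
ISA deviation = -44 − (-9) = -35°C.
Density altitude = 12000 + 120 × (-35) = 7800 ft.

7800 ft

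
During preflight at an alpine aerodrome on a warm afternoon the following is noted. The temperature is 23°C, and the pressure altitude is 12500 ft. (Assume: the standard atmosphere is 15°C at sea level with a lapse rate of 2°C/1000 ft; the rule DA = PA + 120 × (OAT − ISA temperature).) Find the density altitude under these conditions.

ISA temperature at 12500 ft = 15 − 2 × (12500/1000) = -10°C.
ISA deviation = 23 − (-10) = +33°C.
Density altitude = 12500 + 120 × (33) = 12500 + (+3960) = 16460 ft.

16460 ft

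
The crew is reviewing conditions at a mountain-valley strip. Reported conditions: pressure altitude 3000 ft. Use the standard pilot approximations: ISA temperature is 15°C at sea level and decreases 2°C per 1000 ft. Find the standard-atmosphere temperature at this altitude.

ISA temperature = 15 − 2 × (3000/1000) = 15 − 6 = 9°C.

9°C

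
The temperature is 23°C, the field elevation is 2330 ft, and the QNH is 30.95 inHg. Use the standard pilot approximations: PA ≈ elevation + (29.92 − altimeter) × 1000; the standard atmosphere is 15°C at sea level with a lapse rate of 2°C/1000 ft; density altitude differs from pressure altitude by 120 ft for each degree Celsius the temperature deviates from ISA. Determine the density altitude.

2572 ft

Pressure altitude = 2330 + (29.92 − 30.95) × 1000 = 2330 + (-1030) = 1300 ft.
ISA temperature at 1300 ft = 15 − 2 × (1300/1000) = 12.4°C.
ISA deviation = 23 − 12.4 = +10.6°C.
Density altitude = 1300 + 120 × (10.6) = 2572 ft.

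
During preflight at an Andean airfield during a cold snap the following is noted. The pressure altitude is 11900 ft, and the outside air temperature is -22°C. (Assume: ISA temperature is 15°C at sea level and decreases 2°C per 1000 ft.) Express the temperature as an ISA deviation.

ISA-13.2°C

ISA temperature at 11900 ft = 15 − 2 × (11900/1000) = -8.8°C.
Deviation = OAT − ISA = -22 − (-8.8) = -13.2°C.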